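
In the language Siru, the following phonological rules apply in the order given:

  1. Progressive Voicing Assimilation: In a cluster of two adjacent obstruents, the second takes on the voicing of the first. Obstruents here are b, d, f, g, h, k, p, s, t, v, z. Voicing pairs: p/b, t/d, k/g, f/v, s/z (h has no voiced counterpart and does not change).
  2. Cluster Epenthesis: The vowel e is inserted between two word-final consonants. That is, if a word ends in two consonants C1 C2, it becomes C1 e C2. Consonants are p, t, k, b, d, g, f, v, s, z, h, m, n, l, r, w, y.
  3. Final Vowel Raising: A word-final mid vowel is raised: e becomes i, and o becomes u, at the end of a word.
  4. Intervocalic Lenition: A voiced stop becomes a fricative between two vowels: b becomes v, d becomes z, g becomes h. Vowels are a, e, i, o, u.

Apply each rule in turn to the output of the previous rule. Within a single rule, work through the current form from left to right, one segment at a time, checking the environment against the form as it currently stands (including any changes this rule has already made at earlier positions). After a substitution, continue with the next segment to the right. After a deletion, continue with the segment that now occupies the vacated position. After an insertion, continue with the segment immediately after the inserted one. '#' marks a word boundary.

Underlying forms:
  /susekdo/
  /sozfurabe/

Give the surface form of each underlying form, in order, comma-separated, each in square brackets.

/susekdo/:
  1 Progressive Voicing Assimilation: [susekdo] → [susekto]
  2 Cluster Epenthesis: no change — [susekto]
  3 Final Vowel Raising: [susekto] → [susektu]
  4 Intervocalic Lenition: no change — [susektu]
/sozfurabe/:
  1 Progressive Voicing Assimilation: [sozfurabe] → [sozvurabe]
  2 Cluster Epenthesis: no change — [sozvurabe]
  3 Final Vowel Raising: [sozvurabe] → [sozvurabi]
  4 Intervocalic Lenition: [sozvurabi] → [sozvuravi]

[susektu], [sozvuravi]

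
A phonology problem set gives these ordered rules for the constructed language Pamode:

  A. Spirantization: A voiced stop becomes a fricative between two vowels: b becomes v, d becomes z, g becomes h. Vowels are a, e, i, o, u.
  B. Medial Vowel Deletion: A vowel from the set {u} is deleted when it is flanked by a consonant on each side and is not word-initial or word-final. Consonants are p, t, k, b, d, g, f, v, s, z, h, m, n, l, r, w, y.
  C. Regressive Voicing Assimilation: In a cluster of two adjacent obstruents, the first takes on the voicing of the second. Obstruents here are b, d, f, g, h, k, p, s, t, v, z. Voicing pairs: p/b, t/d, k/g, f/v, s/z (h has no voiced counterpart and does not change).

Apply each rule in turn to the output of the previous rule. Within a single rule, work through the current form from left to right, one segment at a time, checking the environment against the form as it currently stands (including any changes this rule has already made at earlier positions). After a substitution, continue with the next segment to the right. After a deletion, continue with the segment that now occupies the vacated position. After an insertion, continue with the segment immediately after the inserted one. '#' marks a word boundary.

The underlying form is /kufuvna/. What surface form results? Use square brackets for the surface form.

A Spirantization: no change — [kufuvna]
B Medial Vowel Deletion: [kufuvna] → [kfvna]
C Regressive Voicing Assimilation: [kfvna] → [kvvna]

[kvvna]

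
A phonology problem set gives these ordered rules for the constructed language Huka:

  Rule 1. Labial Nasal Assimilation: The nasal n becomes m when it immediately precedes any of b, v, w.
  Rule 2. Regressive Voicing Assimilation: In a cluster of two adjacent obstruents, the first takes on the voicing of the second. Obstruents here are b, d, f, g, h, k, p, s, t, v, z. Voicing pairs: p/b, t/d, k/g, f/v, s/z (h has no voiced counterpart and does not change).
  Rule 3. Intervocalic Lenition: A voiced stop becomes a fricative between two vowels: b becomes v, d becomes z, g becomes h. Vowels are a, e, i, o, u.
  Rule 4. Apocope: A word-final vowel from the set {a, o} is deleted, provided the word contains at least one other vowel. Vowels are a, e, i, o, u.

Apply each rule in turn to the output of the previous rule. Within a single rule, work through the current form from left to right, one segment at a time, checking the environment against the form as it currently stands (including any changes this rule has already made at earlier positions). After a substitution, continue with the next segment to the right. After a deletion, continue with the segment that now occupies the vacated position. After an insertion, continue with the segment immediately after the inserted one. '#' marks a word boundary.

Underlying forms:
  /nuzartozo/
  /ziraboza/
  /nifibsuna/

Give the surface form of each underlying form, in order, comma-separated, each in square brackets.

[nuzartoz], [ziravoz], [nifipsun]

/nuzartozo/:
  Rule 1 Labial Nasal Assimilation: no change — [nuzartozo]
  Rule 2 Regressive Voicing Assimilation: no change — [nuzartozo]
  Rule 3 Intervocalic Lenition: no change — [nuzartozo]
  Rule 4 Apocope: [nuzartozo] → [nuzartoz]
/ziraboza/:
  Rule 1 Labial Nasal Assimilation: no change — [ziraboza]
  Rule 2 Regressive Voicing Assimilation: no change — [ziraboza]
  Rule 3 Intervocalic Lenition: [ziraboza] → [ziravoza]
  Rule 4 Apocope: [ziravoza] → [ziravoz]
/nifibsuna/:
  Rule 1 Labial Nasal Assimilation: no change — [nifibsuna]
  Rule 2 Regressive Voicing Assimilation: [nifibsuna] → [nifipsuna]
  Rule 3 Intervocalic Lenition: no change — [nifipsuna]
  Rule 4 Apocope: [nifipsuna] → [nifipsun]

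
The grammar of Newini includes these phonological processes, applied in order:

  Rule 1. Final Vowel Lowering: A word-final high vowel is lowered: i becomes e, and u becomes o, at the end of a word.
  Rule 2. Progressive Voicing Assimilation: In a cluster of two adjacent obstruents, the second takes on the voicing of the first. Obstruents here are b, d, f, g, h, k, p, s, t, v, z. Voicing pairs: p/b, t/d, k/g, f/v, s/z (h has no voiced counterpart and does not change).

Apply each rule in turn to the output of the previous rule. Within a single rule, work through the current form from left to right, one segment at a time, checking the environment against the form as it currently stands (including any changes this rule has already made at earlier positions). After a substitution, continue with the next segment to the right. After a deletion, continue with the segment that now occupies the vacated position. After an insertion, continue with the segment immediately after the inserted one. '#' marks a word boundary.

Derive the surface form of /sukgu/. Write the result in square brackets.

Rule 1 Final Vowel Lowering: [sukgu] → [sukgo]
Rule 2 Progressive Voicing Assimilation: [sukgo] → [sukko]

[sukko]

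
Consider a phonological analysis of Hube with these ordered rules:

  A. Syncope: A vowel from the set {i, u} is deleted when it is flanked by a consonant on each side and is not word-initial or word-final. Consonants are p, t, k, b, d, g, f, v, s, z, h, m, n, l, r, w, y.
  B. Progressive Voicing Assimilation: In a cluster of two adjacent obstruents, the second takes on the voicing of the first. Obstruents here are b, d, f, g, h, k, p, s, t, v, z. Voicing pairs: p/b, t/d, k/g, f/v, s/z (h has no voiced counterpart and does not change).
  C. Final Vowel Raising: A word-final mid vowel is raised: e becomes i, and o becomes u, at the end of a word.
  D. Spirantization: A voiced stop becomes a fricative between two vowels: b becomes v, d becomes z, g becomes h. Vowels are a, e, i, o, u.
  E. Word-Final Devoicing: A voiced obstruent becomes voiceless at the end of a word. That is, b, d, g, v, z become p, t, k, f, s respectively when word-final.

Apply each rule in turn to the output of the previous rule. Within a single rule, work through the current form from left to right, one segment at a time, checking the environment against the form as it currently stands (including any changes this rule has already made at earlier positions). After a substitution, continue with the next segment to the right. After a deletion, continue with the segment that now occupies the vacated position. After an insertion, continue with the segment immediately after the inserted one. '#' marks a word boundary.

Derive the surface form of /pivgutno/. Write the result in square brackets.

[pfktnu]

A Syncope: [pivgutno] → [pvgtno]
B Progressive Voicing Assimilation: [pvgtno] → [pfktno]
C Final Vowel Raising: [pfktno] → [pfktnu]
D Spirantization: no change — [pfktnu]
E Word-Final Devoicing: no change — [pfktnu]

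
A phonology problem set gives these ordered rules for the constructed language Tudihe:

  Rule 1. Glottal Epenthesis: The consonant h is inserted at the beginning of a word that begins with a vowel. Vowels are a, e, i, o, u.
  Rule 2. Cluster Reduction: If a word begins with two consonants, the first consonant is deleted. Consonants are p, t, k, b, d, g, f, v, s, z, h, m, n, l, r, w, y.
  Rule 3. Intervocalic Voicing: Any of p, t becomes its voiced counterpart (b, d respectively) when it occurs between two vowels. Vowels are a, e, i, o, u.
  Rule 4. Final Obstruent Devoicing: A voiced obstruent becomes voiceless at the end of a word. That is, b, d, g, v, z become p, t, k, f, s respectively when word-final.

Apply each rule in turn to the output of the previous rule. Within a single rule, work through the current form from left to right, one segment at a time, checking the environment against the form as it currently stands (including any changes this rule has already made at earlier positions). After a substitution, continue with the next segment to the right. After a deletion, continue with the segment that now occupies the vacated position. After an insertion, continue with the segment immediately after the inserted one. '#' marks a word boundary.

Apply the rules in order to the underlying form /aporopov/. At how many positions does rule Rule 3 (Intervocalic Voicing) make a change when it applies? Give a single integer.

2

Rule 1 Glottal Epenthesis: [aporopov] → [haporopov]
Rule 2 Cluster Reduction: no change — [haporopov]
Rule 3 Intervocalic Voicing: [haporopov] → [haborobov]
Rule 4 Final Obstruent Devoicing: [haborobov] → [haborobof]
Rule Rule 3 changed 2 position(s).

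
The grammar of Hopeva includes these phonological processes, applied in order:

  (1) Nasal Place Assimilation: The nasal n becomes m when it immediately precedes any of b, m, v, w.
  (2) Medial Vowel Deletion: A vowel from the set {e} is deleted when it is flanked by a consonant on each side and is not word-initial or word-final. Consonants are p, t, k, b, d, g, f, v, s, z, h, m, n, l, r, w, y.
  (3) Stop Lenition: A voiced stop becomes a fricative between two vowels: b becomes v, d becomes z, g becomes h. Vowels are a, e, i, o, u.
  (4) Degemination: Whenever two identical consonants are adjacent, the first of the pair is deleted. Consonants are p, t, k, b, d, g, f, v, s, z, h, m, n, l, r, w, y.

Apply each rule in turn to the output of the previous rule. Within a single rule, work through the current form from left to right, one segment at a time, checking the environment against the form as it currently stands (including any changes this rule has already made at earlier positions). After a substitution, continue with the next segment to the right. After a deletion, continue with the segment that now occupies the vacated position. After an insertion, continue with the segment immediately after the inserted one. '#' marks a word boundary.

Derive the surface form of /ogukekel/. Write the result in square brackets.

[ohukl]

(1) Nasal Place Assimilation: no change — [ogukekel]
(2) Medial Vowel Deletion: [ogukekel] → [ogukkl]
(3) Stop Lenition: [ogukkl] → [ohukkl]
(4) Degemination: [ohukkl] → [ohukl]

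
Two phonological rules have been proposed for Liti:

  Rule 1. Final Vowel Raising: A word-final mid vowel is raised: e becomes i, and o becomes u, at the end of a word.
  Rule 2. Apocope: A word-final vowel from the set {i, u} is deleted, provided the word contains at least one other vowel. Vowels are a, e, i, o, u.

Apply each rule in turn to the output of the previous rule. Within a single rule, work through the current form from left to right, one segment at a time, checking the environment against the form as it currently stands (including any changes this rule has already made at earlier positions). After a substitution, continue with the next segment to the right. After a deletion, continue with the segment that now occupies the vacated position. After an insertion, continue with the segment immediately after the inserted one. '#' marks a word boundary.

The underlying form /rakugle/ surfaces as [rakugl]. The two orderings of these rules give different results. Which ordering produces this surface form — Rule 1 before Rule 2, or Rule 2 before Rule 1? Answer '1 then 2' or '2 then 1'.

1 then 2

Order 1 then 2:
  1 Final Vowel Raising: [rakugle] → [rakugli]
  2 Apocope: [rakugli] → [rakugl]
  result: [rakugl]
Order 2 then 1:
  2 Apocope: no change — [rakugle]
  1 Final Vowel Raising: [rakugle] → [rakugli]
  result: [rakugli]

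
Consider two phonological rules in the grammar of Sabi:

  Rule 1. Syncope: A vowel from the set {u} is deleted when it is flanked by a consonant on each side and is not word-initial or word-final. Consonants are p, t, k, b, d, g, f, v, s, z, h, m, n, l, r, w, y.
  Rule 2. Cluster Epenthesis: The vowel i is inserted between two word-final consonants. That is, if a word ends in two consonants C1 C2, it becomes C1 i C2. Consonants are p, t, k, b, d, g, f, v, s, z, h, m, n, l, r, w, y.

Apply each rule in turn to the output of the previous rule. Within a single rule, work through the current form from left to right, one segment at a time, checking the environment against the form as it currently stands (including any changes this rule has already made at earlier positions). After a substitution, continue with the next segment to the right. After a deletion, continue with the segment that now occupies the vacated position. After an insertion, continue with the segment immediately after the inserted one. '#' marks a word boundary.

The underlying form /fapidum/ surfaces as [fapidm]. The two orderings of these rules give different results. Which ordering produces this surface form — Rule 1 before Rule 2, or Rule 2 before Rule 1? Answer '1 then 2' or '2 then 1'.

2 then 1

Order 1 then 2:
  1 Syncope: [fapidum] → [fapidm]
  2 Cluster Epenthesis: [fapidm] → [fapidim]
  result: [fapidim]
Order 2 then 1:
  2 Cluster Epenthesis: no change — [fapidum]
  1 Syncope: [fapidum] → [fapidm]
  result: [fapidm]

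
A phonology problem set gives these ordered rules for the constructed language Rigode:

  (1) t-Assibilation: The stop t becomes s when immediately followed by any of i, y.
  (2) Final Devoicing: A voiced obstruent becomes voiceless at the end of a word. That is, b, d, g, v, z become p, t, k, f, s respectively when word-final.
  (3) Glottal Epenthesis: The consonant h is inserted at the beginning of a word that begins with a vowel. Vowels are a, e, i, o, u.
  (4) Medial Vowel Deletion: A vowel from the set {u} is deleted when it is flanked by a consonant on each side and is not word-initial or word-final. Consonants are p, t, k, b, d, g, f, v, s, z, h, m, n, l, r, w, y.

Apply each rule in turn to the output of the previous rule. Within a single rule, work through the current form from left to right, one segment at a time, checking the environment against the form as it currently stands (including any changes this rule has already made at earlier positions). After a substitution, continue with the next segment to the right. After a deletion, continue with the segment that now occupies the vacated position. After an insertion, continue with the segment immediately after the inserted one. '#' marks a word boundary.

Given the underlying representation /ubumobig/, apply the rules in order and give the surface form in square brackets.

(1) t-Assibilation: no change — [ubumobig]
(2) Final Devoicing: [ubumobig] → [ubumobik]
(3) Glottal Epenthesis: [ubumobik] → [hubumobik]
(4) Medial Vowel Deletion: [hubumobik] → [hbmobik]

[hbmobik]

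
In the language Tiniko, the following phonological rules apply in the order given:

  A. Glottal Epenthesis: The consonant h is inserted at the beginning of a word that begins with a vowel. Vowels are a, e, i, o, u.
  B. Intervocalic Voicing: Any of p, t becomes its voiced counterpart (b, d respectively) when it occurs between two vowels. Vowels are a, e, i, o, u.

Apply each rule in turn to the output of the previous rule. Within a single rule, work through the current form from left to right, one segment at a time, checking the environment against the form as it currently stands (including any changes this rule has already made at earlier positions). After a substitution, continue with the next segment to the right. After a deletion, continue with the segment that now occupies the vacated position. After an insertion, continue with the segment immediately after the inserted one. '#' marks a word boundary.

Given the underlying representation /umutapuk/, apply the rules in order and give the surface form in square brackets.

[humudabuk]

A Glottal Epenthesis: [umutapuk] → [humutapuk]
B Intervocalic Voicing: [humutapuk] → [humudabuk]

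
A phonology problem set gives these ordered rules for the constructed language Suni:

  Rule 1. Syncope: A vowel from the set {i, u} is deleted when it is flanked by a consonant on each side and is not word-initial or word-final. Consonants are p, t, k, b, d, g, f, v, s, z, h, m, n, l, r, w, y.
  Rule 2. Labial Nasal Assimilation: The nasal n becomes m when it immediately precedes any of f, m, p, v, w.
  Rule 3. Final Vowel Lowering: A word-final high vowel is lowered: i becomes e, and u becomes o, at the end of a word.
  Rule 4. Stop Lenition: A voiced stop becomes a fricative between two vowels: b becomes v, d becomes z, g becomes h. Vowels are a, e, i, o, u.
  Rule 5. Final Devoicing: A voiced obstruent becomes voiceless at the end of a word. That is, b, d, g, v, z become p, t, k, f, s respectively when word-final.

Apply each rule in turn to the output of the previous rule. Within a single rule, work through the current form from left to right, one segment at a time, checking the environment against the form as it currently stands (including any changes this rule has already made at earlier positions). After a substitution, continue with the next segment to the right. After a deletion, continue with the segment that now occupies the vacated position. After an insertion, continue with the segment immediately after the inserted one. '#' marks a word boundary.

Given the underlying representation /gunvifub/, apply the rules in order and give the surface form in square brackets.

[gmvfp]

Rule 1 Syncope: [gunvifub] → [gnvfb]
Rule 2 Labial Nasal Assimilation: [gnvfb] → [gmvfb]
Rule 3 Final Vowel Lowering: no change — [gmvfb]
Rule 4 Stop Lenition: no change — [gmvfb]
Rule 5 Final Devoicing: [gmvfb] → [gmvfp]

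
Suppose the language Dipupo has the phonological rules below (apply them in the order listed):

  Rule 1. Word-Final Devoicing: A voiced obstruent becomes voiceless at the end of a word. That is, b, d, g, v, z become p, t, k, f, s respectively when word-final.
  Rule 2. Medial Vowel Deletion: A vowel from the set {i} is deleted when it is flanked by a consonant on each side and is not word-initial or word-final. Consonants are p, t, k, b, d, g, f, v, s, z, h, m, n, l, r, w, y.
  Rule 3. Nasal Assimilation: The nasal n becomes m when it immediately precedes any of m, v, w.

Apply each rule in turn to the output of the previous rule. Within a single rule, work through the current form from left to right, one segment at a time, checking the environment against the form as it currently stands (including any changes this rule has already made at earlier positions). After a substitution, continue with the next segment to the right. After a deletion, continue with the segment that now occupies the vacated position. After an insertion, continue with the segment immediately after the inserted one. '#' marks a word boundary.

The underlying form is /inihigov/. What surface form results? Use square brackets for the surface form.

[inhgof]

Rule 1 Word-Final Devoicing: [inihigov] → [inihigof]
Rule 2 Medial Vowel Deletion: [inihigof] → [inhgof]
Rule 3 Nasal Assimilation: no change — [inhgof]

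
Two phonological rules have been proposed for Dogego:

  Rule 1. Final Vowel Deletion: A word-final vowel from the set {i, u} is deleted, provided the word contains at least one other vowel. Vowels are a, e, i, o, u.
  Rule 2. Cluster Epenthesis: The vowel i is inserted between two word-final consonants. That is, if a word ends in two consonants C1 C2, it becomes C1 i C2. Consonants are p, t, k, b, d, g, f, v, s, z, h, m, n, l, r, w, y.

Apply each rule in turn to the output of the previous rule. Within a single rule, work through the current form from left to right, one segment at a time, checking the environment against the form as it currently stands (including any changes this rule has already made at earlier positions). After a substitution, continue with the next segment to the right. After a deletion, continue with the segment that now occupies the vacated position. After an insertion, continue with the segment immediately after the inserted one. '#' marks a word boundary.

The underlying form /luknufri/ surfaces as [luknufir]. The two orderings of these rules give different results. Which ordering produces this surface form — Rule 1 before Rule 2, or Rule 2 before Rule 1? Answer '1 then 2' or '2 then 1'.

1 then 2

Order 1 then 2:
  1 Final Vowel Deletion: [luknufri] → [luknufr]
  2 Cluster Epenthesis: [luknufr] → [luknufir]
  result: [luknufir]
Order 2 then 1:
  2 Cluster Epenthesis: no change — [luknufri]
  1 Final Vowel Deletion: [luknufri] → [luknufr]
  result: [luknufr]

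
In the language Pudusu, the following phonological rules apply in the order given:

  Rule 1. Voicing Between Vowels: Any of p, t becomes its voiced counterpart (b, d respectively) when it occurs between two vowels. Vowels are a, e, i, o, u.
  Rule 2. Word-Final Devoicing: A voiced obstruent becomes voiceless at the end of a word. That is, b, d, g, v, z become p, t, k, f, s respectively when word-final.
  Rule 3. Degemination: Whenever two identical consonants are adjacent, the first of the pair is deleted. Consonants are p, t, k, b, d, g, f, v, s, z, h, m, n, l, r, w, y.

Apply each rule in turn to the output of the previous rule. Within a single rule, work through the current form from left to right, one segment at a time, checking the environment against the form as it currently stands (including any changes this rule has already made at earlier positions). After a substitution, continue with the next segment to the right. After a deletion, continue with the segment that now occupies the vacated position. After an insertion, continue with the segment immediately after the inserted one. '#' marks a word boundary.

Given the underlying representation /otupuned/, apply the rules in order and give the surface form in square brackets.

[odubunet]

Rule 1 Voicing Between Vowels: [otupuned] → [odubuned]
Rule 2 Word-Final Devoicing: [odubuned] → [odubunet]
Rule 3 Degemination: no change — [odubunet]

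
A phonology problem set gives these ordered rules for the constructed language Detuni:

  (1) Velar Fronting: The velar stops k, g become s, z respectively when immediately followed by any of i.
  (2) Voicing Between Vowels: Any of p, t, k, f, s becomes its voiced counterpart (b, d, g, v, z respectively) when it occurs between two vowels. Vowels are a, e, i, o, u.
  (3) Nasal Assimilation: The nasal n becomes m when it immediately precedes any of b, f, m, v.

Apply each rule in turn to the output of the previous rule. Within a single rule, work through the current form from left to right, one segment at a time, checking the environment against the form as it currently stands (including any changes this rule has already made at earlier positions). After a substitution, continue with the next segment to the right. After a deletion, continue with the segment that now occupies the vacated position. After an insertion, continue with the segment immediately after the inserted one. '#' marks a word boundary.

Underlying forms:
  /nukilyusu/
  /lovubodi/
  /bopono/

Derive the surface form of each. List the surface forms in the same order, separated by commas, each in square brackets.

[nuzilyuzu], [lovubodi], [bobono]

/nukilyusu/:
  (1) Velar Fronting: [nukilyusu] → [nusilyusu]
  (2) Voicing Between Vowels: [nusilyusu] → [nuzilyuzu]
  (3) Nasal Assimilation: no change — [nuzilyuzu]
/lovubodi/:
  (1) Velar Fronting: no change — [lovubodi]
  (2) Voicing Between Vowels: no change — [lovubodi]
  (3) Nasal Assimilation: no change — [lovubodi]
/bopono/:
  (1) Velar Fronting: no change — [bopono]
  (2) Voicing Between Vowels: [bopono] → [bobono]
  (3) Nasal Assimilation: no change — [bobono]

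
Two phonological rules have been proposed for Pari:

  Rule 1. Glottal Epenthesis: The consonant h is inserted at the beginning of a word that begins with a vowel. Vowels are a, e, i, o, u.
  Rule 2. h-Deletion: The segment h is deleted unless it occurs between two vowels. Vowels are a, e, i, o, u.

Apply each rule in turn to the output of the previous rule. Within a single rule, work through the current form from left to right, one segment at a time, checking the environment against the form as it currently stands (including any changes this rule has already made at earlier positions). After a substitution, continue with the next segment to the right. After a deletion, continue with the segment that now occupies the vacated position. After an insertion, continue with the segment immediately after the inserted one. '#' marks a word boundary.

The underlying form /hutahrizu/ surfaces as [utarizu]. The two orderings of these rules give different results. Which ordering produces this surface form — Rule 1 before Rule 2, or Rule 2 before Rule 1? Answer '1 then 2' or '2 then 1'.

1 then 2

Order 1 then 2:
  1 Glottal Epenthesis: no change — [hutahrizu]
  2 h-Deletion: [hutahrizu] → [utarizu]
  result: [utarizu]
Order 2 then 1:
  2 h-Deletion: [hutahrizu] → [utarizu]
  1 Glottal Epenthesis: [utarizu] → [hutarizu]
  result: [hutarizu]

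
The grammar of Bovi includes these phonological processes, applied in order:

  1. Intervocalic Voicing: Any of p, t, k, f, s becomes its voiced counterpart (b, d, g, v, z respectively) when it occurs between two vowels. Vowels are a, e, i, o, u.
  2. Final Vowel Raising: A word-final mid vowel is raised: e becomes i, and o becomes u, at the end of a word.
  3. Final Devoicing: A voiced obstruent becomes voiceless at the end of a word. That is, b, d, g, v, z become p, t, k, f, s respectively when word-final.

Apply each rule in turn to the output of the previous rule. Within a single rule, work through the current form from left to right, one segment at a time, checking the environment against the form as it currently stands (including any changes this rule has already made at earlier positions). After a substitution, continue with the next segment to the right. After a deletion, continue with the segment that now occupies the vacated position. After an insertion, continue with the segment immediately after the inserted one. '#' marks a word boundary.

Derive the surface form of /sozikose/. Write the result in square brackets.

[sozigozi]

1 Intervocalic Voicing: [sozikose] → [sozigoze]
2 Final Vowel Raising: [sozigoze] → [sozigozi]
3 Final Devoicing: no change — [sozigozi]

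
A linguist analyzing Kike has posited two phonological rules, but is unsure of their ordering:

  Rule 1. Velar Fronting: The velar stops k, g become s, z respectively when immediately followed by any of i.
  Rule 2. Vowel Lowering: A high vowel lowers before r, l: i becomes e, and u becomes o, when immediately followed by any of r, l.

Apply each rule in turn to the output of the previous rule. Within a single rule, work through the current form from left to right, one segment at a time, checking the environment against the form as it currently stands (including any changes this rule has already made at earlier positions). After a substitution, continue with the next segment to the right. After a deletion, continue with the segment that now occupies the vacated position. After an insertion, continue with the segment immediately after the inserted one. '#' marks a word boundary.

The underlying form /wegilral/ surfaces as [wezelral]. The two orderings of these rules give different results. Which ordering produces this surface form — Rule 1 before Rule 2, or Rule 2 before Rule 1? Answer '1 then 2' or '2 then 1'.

1 then 2

Order 1 then 2:
  1 Velar Fronting: [wegilral] → [wezilral]
  2 Vowel Lowering: [wezilral] → [wezelral]
  result: [wezelral]
Order 2 then 1:
  2 Vowel Lowering: [wegilral] → [wegelral]
  1 Velar Fronting: no change — [wegelral]
  result: [wegelral]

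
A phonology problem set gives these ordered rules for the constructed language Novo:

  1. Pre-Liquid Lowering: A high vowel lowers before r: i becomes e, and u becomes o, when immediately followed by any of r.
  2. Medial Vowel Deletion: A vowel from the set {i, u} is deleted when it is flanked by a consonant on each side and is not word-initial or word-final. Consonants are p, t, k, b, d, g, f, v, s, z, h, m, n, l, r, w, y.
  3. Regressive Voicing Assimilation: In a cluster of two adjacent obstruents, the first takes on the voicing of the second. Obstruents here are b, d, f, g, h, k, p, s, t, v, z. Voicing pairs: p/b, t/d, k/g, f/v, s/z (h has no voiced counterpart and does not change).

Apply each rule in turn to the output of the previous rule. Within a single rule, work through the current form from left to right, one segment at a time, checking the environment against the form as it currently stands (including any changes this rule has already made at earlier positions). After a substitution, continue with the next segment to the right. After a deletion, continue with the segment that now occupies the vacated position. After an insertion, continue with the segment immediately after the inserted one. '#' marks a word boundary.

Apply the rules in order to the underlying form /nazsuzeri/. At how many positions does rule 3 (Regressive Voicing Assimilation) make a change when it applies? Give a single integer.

1 Pre-Liquid Lowering: no change — [nazsuzeri]
2 Medial Vowel Deletion: [nazsuzeri] → [nazszeri]
3 Regressive Voicing Assimilation: [nazszeri] → [naszzeri]
Rule 3 changed 2 position(s).

2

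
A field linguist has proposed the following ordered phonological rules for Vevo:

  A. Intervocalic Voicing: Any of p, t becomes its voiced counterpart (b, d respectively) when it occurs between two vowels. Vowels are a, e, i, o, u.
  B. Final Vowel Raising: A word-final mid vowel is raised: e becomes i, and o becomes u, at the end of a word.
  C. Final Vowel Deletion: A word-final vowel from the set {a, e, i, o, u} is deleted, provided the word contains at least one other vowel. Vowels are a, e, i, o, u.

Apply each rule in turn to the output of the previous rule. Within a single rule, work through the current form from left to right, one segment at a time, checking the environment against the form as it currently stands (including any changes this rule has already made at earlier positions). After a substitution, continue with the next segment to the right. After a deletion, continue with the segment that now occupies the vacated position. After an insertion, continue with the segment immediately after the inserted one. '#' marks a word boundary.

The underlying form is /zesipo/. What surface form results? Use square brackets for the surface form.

[zesib]

A Intervocalic Voicing: [zesipo] → [zesibo]
B Final Vowel Raising: [zesibo] → [zesibu]
C Final Vowel Deletion: [zesibu] → [zesib]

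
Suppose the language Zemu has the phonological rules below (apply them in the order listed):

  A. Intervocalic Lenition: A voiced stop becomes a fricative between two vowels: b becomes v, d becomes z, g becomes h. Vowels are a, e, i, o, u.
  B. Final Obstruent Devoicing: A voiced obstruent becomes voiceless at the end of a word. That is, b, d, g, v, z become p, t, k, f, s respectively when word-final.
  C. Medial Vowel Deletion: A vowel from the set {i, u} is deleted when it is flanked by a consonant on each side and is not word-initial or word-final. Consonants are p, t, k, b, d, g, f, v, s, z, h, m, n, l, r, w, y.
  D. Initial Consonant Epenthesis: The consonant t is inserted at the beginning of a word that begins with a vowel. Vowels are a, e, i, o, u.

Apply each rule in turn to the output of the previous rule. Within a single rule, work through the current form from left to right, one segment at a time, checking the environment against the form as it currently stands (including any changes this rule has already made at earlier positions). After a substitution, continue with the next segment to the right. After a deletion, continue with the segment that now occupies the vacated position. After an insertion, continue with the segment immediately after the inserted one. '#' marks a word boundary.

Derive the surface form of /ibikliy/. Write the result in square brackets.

A Intervocalic Lenition: [ibikliy] → [ivikliy]
B Final Obstruent Devoicing: no change — [ivikliy]
C Medial Vowel Deletion: [ivikliy] → [ivkly]
D Initial Consonant Epenthesis: [ivkly] → [tivkly]

[tivkly]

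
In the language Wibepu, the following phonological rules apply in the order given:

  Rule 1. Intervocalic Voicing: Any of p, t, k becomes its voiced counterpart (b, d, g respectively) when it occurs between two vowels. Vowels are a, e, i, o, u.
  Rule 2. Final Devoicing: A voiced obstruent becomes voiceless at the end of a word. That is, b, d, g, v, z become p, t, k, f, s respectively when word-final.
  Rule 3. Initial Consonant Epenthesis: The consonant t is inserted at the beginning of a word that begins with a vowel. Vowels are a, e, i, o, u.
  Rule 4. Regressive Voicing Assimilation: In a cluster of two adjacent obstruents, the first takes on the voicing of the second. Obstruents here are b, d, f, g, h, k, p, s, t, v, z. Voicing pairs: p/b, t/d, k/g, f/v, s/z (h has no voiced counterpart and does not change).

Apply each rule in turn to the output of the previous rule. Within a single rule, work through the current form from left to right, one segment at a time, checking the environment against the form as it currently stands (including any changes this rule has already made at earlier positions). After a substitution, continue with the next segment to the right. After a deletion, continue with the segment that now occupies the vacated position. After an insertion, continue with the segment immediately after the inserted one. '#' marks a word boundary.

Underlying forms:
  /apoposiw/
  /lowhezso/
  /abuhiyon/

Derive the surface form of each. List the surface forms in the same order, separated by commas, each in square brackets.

[tabobosiw], [lowhesso], [tabuhiyon]

/apoposiw/:
  Rule 1 Intervocalic Voicing: [apoposiw] → [abobosiw]
  Rule 2 Final Devoicing: no change — [abobosiw]
  Rule 3 Initial Consonant Epenthesis: [abobosiw] → [tabobosiw]
  Rule 4 Regressive Voicing Assimilation: no change — [tabobosiw]
/lowhezso/:
  Rule 1 Intervocalic Voicing: no change — [lowhezso]
  Rule 2 Final Devoicing: no change — [lowhezso]
  Rule 3 Initial Consonant Epenthesis: no change — [lowhezso]
  Rule 4 Regressive Voicing Assimilation: [lowhezso] → [lowhesso]
/abuhiyon/:
  Rule 1 Intervocalic Voicing: no change — [abuhiyon]
  Rule 2 Final Devoicing: no change — [abuhiyon]
  Rule 3 Initial Consonant Epenthesis: [abuhiyon] → [tabuhiyon]
  Rule 4 Regressive Voicing Assimilation: no change — [tabuhiyon]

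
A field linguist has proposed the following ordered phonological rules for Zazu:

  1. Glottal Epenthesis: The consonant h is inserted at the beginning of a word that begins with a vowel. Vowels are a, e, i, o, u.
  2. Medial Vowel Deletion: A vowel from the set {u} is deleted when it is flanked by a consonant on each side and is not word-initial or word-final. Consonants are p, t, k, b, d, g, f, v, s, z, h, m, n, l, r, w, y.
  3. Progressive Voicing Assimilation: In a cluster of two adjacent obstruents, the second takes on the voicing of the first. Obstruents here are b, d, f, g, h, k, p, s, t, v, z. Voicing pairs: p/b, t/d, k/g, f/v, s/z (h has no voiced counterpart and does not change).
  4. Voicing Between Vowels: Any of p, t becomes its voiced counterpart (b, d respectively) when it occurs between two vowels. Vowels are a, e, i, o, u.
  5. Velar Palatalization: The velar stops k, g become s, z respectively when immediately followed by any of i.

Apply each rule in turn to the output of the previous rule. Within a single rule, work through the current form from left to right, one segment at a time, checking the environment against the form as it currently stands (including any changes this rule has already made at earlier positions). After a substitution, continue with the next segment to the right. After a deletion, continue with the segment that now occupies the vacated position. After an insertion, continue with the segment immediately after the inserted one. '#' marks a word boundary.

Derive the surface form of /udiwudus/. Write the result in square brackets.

1 Glottal Epenthesis: [udiwudus] → [hudiwudus]
2 Medial Vowel Deletion: [hudiwudus] → [hdiwds]
3 Progressive Voicing Assimilation: [hdiwds] → [htiwdz]
4 Voicing Between Vowels: no change — [htiwdz]
5 Velar Palatalization: no change — [htiwdz]

[htiwdz]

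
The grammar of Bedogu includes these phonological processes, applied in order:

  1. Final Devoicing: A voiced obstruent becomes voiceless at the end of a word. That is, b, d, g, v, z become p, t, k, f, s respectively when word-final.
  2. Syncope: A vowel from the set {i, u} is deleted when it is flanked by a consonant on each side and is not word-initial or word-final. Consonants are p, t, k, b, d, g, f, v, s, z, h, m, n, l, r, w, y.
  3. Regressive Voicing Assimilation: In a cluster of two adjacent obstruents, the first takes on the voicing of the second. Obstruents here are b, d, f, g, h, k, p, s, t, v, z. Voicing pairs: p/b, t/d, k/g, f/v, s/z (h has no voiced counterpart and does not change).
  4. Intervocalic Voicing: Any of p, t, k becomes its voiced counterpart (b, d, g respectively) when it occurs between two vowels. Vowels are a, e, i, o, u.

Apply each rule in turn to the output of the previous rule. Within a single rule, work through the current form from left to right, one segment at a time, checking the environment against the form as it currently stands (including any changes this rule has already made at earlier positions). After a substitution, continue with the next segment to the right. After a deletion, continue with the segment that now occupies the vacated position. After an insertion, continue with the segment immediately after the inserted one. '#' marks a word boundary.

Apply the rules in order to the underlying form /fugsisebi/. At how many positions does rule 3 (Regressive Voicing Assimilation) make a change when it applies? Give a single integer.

1 Final Devoicing: no change — [fugsisebi]
2 Syncope: [fugsisebi] → [fgssebi]
3 Regressive Voicing Assimilation: [fgssebi] → [vkssebi]
4 Intervocalic Voicing: no change — [vkssebi]
Rule 3 changed 2 position(s).

2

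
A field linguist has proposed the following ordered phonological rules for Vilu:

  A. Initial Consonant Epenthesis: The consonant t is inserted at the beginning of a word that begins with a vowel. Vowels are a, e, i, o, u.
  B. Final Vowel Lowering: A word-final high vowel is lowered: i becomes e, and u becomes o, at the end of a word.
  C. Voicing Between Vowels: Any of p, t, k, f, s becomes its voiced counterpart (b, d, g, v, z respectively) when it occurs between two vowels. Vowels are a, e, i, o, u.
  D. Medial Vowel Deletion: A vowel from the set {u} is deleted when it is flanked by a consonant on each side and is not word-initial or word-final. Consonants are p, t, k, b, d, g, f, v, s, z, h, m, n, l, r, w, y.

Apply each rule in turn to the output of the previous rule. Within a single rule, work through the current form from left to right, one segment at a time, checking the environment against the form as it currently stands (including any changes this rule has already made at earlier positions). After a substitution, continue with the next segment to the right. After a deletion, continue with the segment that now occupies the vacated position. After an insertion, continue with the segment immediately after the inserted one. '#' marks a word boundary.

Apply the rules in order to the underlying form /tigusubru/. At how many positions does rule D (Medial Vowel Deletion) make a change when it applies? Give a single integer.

2

A Initial Consonant Epenthesis: no change — [tigusubru]
B Final Vowel Lowering: [tigusubru] → [tigusubro]
C Voicing Between Vowels: [tigusubro] → [tiguzubro]
D Medial Vowel Deletion: [tiguzubro] → [tigzbro]
Rule D changed 2 position(s).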